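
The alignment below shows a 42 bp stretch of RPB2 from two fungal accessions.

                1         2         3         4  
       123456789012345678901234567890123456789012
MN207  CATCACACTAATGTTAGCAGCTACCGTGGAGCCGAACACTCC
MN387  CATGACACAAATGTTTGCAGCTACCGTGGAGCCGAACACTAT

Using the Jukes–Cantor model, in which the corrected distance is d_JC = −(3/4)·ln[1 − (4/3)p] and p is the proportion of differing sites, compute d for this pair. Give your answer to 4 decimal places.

0.1296

Mismatches occur at site 4 (C↔G), site 9 (T↔A), site 16 (A↔T), site 41 (C↔A), site 42 (C↔T).
p = 5/42 = 0.119048.
d = −0.75 · ln(1 − (4/3)·0.119048) = −0.75 · ln(0.841269) = −0.75 · (-0.172844) = 0.1296.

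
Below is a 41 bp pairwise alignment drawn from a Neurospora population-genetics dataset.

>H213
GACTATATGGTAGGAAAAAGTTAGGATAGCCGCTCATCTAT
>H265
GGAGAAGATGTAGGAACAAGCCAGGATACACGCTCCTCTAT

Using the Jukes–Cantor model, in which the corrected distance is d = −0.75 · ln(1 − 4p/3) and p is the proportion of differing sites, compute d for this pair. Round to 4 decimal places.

0.4121

Mismatches occur at site 2 (A→G), site 3 (C→A), site 4 (T→G), site 6 (T→A), site 7 (A→G), site 8 (T→A), site 9 (G→T), site 17 (A→C), site 21 (T→C), site 22 (T→C), site 29 (G→C), site 30 (C→A), site 36 (A→C).
p = 13/41 = 0.317073.
d = −0.75 · ln(1 − (4/3)·0.317073) = −0.75 · ln(0.577236) = −0.75 · (-0.549504) = 0.4121.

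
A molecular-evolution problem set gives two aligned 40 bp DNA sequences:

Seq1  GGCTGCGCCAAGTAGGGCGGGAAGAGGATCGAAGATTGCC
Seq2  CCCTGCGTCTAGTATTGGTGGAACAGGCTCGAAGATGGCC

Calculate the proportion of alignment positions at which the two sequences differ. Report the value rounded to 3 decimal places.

The sequences differ at positions 1 (G/C), 2 (G/C), 8 (C/T), 10 (A/T), 15 (G/T), 16 (G/T), 18 (C/G), 19 (G/T), 24 (G/C), 28 (A/C), 37 (T/G).
There are 11 differences over 40 sites, so p = 11/40 = 0.275.

0.275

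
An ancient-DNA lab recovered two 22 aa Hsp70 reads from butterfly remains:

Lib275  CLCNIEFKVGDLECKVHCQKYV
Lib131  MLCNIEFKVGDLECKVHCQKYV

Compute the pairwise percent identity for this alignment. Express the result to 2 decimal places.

Differing sites — 1:C/M.
21 of the 22 sites match, so the percent identity is 21/22 × 100 = 95.45%.

95.45%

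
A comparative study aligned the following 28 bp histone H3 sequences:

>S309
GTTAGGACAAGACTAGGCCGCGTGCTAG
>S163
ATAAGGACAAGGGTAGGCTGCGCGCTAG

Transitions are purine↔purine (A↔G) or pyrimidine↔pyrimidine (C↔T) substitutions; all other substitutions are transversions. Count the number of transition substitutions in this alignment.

The sequences differ at positions 1 (G/A, transition), 3 (T/A, transversion), 12 (A/G, transition), 13 (C/G, transversion), 19 (C/T, transition), 23 (T/C, transition).
Of the 6 differences, 4 transitions and 2 transversions, so the answer is 4.

4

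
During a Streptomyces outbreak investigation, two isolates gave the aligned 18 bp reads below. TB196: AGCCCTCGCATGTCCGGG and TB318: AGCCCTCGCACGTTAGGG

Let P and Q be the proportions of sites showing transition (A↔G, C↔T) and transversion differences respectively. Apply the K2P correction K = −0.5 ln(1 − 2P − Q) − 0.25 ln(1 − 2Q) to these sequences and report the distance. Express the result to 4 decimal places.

Differing sites — 11:T/C (Ti); 14:C/T (Ti); 15:C/A (Tv).
Of the 3 differences, 2 transitions and 1 transversion over 18 sites: P = 2/18 = 0.111111, Q = 1/18 = 0.055556.
d = −0.5·ln(0.722222) − 0.25·ln(0.888888) = −0.5·(-0.325423) − 0.25·(-0.117784) = 0.1922.

0.1922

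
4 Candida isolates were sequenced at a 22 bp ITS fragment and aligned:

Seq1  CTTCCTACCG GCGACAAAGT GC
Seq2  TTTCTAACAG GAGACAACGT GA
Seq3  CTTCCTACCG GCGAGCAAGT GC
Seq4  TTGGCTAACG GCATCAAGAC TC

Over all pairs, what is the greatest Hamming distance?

Pairwise Hamming distances:
  Seq1 vs Seq2: 7
  Seq1 vs Seq3: 2
  Seq1 vs Seq4: 10
  Seq2 vs Seq3: 9
  Seq2 vs Seq4: 14
  Seq3 vs Seq4: 12
The largest is 14, between Seq2 and Seq4.

14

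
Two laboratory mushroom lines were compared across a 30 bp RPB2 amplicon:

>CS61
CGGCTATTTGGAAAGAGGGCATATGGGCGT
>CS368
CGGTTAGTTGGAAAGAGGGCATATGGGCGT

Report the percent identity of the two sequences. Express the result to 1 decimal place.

93.3%

Differing sites — 4:C/T; 7:T/G.
28 of the 30 sites match, so the percent identity is 28/30 × 100 = 93.3%.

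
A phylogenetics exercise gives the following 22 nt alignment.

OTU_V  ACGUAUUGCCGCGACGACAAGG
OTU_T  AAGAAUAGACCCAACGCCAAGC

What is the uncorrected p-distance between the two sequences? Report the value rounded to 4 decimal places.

0.3636

Differing sites — 2:C/A; 4:U/A; 7:U/A; 9:C/A; 11:G/C; 13:G/A; 17:A/C; 22:G/C.
There are 8 differences over 22 sites, so p = 8/22 = 0.3636.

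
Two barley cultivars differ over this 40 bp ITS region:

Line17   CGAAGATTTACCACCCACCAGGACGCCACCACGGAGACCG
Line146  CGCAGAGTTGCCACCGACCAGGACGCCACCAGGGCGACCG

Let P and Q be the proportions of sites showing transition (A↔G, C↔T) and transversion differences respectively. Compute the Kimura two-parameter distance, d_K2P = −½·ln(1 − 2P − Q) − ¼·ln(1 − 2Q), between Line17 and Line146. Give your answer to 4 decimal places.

Differing sites — 3:A/C (Tv); 7:T/G (Tv); 10:A/G (Ti); 16:C/G (Tv); 32:C/G (Tv); 35:A/C (Tv).
Of the 6 differences, 1 transition and 5 transversions over 40 sites: P = 1/40 = 0.025000, Q = 5/40 = 0.125000.
d = −0.5·ln(0.825000) − 0.25·ln(0.750000) = −0.5·(-0.192372) − 0.25·(-0.287682) = 0.1681.

0.1681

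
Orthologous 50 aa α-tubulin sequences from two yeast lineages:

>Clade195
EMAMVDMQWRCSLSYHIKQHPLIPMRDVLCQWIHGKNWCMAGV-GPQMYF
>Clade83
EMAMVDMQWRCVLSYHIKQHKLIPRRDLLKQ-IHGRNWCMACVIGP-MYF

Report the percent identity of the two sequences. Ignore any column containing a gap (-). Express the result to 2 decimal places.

85.11%

Excluding the 3 gap columns leaves 47 comparable sites.
The sequences differ at positions 12 (S/V), 21 (P/K), 25 (M/R), 28 (V/L), 30 (C/K), 36 (K/R), 42 (G/C).
40 of the 47 comparable sites match, so the percent identity is 40/47 × 100 = 85.11%.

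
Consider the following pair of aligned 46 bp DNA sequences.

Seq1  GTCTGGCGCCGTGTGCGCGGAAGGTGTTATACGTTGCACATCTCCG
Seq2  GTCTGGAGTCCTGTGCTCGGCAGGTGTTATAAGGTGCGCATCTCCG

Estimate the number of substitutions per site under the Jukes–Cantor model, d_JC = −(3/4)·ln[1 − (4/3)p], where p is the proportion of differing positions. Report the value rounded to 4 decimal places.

0.1979

Differing sites — 7:C/A; 9:C/T; 11:G/C; 17:G/T; 21:A/C; 32:C/A; 34:T/G; 38:A/G.
p = 8/46 = 0.173913.
d = −0.75 · ln(1 − (4/3)·0.173913) = −0.75 · ln(0.768116) = −0.75 · (-0.263815) = 0.1979.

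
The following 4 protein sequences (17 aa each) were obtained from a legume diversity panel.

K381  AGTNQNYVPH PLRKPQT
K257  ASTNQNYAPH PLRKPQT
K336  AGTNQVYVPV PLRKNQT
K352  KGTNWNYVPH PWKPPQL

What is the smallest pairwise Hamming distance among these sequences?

2

Pairwise Hamming distances:
  K381 vs K257: 2
  K381 vs K336: 3
  K381 vs K352: 6
  K257 vs K336: 5
  K257 vs K352: 8
  K336 vs K352: 9
The smallest is 2, between K381 and K257.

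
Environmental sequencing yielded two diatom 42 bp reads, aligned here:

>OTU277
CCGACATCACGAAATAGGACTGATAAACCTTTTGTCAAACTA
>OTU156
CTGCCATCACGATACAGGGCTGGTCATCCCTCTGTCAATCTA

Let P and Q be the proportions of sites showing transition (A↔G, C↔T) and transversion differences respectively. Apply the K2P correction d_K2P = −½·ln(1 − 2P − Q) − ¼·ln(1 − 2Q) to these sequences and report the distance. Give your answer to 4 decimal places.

Differing sites — 2:C/T (Ti); 4:A/C (Tv); 13:A/T (Tv); 15:T/C (Ti); 19:A/G (Ti); 23:A/G (Ti); 25:A/C (Tv); 27:A/T (Tv); 30:T/C (Ti); 32:T/C (Ti); 39:A/T (Tv).
Of the 11 differences, 6 transitions and 5 transversions over 42 sites: P = 6/42 = 0.142857, Q = 5/42 = 0.119048.
d = −0.5·ln(0.595238) − 0.25·ln(0.761904) = −0.5·(-0.518794) − 0.25·(-0.271935) = 0.3274.

0.3274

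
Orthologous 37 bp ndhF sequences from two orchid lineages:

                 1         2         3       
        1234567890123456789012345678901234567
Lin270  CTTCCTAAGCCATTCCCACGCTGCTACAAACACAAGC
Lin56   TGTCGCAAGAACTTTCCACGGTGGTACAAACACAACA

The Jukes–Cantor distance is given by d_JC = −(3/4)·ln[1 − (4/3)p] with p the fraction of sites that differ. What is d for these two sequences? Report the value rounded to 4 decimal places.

The sequences differ at positions 1 (C/T), 2 (T/G), 5 (C/G), 6 (T/C), 10 (C/A), 11 (C/A), 12 (A/C), 15 (C/T), 21 (C/G), 24 (C/G), 36 (G/C), 37 (C/A).
p = 12/37 = 0.324324.
d = −0.75 · ln(1 − (4/3)·0.324324) = −0.75 · ln(0.567568) = −0.75 · (-0.566395) = 0.4248.

0.4248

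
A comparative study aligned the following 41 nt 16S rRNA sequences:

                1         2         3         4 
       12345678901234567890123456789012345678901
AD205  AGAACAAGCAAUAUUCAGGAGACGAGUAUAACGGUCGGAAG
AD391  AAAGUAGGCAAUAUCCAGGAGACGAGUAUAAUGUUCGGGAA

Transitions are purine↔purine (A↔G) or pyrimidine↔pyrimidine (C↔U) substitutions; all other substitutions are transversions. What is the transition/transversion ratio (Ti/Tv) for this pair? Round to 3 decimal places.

Differing sites — 2:G/A (Ti); 4:A/G (Ti); 5:C/U (Ti); 7:A/G (Ti); 15:U/C (Ti); 32:C/U (Ti); 34:G/U (Tv); 39:A/G (Ti); 41:G/A (Ti).
Of the 9 differences, 8 transitions and 1 transversion, so Ti/Tv = 8/1 = 8.000.

8.000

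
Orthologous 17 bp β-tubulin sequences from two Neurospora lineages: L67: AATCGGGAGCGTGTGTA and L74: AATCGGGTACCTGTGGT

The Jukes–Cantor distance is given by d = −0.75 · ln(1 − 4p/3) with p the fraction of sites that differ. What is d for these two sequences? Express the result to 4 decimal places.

0.3734

Differing sites — 8:A/T; 9:G/A; 11:G/C; 16:T/G; 17:A/T.
p = 5/17 = 0.294118.
d = −0.75 · ln(1 − (4/3)·0.294118) = −0.75 · ln(0.607843) = −0.75 · (-0.497839) = 0.3734.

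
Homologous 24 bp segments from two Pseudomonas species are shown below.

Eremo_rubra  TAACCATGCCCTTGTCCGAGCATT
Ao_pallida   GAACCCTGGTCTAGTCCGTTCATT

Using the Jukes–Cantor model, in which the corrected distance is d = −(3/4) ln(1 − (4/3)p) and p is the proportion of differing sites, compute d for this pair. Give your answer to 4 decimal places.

0.3694

Differing sites — 1:T/G; 6:A/C; 9:C/G; 10:C/T; 13:T/A; 19:A/T; 20:G/T.
p = 7/24 = 0.291667.
d = −0.75 · ln(1 − (4/3)·0.291667) = −0.75 · ln(0.611111) = −0.75 · (-0.492477) = 0.3694.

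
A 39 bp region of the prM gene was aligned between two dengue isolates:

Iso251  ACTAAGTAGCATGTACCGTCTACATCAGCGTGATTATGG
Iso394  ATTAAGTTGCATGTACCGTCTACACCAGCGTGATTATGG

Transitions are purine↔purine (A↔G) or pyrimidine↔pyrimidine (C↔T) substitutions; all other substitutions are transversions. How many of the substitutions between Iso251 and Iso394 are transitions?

The sequences differ at positions 2 (C/T, transition), 8 (A/T, transversion), 25 (T/C, transition).
Of the 3 differences, 2 transitions and 1 transversion, so the answer is 2.

2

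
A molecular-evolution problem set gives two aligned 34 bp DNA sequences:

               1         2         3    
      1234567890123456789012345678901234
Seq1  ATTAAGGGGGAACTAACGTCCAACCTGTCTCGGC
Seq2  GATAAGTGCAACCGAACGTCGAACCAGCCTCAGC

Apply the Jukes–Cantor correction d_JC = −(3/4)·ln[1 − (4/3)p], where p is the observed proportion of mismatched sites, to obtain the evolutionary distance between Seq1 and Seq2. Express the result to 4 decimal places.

0.4234

Mismatches occur at site 1 (A→G), site 2 (T→A), site 7 (G→T), site 9 (G→C), site 10 (G→A), site 12 (A→C), site 14 (T→G), site 21 (C→G), site 26 (T→A), site 28 (T→C), site 32 (G→A).
p = 11/34 = 0.323529.
d = −0.75 · ln(1 − (4/3)·0.323529) = −0.75 · ln(0.568628) = −0.75 · (-0.564529) = 0.4234.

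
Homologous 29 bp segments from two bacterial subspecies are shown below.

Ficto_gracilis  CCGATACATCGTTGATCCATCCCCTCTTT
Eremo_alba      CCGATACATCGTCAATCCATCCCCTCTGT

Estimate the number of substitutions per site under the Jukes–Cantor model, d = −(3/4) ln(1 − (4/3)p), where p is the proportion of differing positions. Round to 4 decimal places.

0.1113

The sequences differ at positions 13 (T/C), 14 (G/A), 28 (T/G).
p = 3/29 = 0.103448.
d = −0.75 · ln(1 − (4/3)·0.103448) = −0.75 · ln(0.862069) = −0.75 · (-0.148420) = 0.1113.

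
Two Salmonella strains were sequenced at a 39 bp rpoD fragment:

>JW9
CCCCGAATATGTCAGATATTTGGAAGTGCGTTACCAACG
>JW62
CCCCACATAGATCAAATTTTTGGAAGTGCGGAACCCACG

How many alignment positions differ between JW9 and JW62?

Differing sites — 5:G/A; 6:A/C; 10:T/G; 11:G/A; 15:G/A; 18:A/T; 31:T/G; 32:T/A; 36:A/C.
That gives 9 mismatches out of 39 aligned sites, so the Hamming distance is 9.

9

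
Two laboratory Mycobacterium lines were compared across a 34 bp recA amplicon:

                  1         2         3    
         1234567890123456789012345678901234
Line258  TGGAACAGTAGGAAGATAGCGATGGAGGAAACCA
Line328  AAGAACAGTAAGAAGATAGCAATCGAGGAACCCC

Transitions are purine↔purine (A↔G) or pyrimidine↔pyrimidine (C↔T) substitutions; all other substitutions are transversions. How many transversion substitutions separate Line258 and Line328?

The sequences differ at positions 1 (T/A, transversion), 2 (G/A, transition), 11 (G/A, transition), 21 (G/A, transition), 24 (G/C, transversion), 31 (A/C, transversion), 34 (A/C, transversion).
Of the 7 differences, 3 transitions and 4 transversions, so the answer is 4.

4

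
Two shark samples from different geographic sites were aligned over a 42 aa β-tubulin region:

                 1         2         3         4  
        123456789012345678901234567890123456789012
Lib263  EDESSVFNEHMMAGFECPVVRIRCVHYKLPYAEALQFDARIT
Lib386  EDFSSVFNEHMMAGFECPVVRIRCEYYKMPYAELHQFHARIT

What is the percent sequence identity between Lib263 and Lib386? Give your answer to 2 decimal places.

Differing sites — 3:E/F; 25:V/E; 26:H/Y; 29:L/M; 34:A/L; 35:L/H; 38:D/H.
35 of the 42 sites match, so the percent identity is 35/42 × 100 = 83.33%.

83.33%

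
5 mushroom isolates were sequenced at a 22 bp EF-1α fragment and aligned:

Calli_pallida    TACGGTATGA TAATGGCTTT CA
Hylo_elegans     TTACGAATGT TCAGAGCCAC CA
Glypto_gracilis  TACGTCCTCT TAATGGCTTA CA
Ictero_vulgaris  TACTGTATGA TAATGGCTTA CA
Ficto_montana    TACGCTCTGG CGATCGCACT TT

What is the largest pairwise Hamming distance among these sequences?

16

Pairwise Hamming distances:
  Calli_pallida vs Hylo_elegans: 11
  Calli_pallida vs Glypto_gracilis: 6
  Calli_pallida vs Ictero_vulgaris: 2
  Calli_pallida vs Ficto_montana: 10
  Hylo_elegans vs Glypto_gracilis: 13
  Hylo_elegans vs Ictero_vulgaris: 11
  Hylo_elegans vs Ficto_montana: 16
  Glypto_gracilis vs Ictero_vulgaris: 6
  Glypto_gracilis vs Ficto_montana: 12
  Ictero_vulgaris vs Ficto_montana: 12
The largest is 16, between Hylo_elegans and Ficto_montana.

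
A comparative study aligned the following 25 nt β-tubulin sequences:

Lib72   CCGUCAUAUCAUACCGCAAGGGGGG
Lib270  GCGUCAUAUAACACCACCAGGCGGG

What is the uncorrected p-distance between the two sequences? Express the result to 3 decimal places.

Mismatches occur at site 1 (C/G), site 10 (C/A), site 12 (U/C), site 16 (G/A), site 18 (A/C), site 22 (G/C).
There are 6 differences over 25 sites, so p = 6/25 = 0.240.

0.240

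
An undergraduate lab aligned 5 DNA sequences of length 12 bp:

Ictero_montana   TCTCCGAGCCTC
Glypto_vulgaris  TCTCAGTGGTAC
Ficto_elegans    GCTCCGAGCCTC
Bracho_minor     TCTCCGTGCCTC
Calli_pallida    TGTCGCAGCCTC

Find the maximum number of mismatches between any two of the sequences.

7

Pairwise Hamming distances:
  Ictero_montana vs Glypto_vulgaris: 5
  Ictero_montana vs Ficto_elegans: 1
  Ictero_montana vs Bracho_minor: 1
  Ictero_montana vs Calli_pallida: 3
  Glypto_vulgaris vs Ficto_elegans: 6
  Glypto_vulgaris vs Bracho_minor: 4
  Glypto_vulgaris vs Calli_pallida: 7
  Ficto_elegans vs Bracho_minor: 2
  Ficto_elegans vs Calli_pallida: 4
  Bracho_minor vs Calli_pallida: 4
The largest is 7, between Glypto_vulgaris and Calli_pallida.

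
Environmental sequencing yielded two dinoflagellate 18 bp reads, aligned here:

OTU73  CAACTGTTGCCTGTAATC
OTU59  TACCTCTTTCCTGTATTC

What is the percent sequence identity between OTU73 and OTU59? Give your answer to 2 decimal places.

The sequences differ at positions 1 (C/T), 3 (A/C), 6 (G/C), 9 (G/T), 16 (A/T).
13 of the 18 sites match, so the percent identity is 13/18 × 100 = 72.22%.

72.22%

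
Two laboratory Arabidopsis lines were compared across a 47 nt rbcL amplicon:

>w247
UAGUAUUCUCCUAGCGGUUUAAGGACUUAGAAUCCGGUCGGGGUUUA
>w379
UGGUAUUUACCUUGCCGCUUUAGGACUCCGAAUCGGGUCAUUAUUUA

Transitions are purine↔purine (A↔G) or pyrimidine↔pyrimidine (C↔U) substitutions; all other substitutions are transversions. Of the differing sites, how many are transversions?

8

The sequences differ at positions 2 (A/G, transition), 8 (C/U, transition), 9 (U/A, transversion), 13 (A/U, transversion), 16 (G/C, transversion), 18 (U/C, transition), 21 (A/U, transversion), 28 (U/C, transition), 29 (A/C, transversion), 35 (C/G, transversion), 40 (G/A, transition), 41 (G/U, transversion), 42 (G/U, transversion), 43 (G/A, transition).
Of the 14 differences, 6 transitions and 8 transversions, so the answer is 8.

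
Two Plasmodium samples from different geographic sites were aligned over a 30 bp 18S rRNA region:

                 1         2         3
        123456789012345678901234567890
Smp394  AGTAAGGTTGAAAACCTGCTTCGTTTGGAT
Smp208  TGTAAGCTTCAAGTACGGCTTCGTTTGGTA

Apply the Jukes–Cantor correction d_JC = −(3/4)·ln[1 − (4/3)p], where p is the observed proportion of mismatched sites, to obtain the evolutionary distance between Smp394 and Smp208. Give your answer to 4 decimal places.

0.3831

Differing sites — 1:A/T; 7:G/C; 10:G/C; 13:A/G; 14:A/T; 15:C/A; 17:T/G; 29:A/T; 30:T/A.
p = 9/30 = 0.300000.
d = −0.75 · ln(1 − (4/3)·0.300000) = −0.75 · ln(0.600000) = −0.75 · (-0.510826) = 0.3831.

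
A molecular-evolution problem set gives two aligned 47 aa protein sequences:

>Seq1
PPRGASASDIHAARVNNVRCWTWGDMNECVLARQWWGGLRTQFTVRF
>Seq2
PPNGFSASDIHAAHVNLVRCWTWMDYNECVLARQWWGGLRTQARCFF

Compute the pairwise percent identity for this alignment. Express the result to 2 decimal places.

Differing sites — 3:R/N; 5:A/F; 14:R/H; 17:N/L; 24:G/M; 26:M/Y; 43:F/A; 44:T/R; 45:V/C; 46:R/F.
37 of the 47 sites match, so the percent identity is 37/47 × 100 = 78.72%.

78.72%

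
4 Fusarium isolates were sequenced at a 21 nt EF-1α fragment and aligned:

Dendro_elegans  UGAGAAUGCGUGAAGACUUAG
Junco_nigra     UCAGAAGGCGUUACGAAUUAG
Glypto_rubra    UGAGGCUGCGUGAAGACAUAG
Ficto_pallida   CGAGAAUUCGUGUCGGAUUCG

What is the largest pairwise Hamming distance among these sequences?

10

Pairwise Hamming distances:
  Dendro_elegans vs Junco_nigra: 5
  Dendro_elegans vs Glypto_rubra: 3
  Dendro_elegans vs Ficto_pallida: 7
  Junco_nigra vs Glypto_rubra: 8
  Junco_nigra vs Ficto_pallida: 8
  Glypto_rubra vs Ficto_pallida: 10
The largest is 10, between Glypto_rubra and Ficto_pallida.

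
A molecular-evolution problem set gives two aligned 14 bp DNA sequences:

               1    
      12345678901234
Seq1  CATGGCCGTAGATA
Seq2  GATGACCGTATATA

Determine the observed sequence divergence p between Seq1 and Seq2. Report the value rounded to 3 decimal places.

Differing sites — 1:C/G; 5:G/A; 11:G/T.
There are 3 differences over 14 sites, so p = 3/14 = 0.214.

0.214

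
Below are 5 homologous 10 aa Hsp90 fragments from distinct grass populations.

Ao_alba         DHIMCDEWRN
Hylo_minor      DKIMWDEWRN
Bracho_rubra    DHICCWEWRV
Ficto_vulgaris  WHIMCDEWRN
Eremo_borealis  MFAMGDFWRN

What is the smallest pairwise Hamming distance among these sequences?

1

Pairwise Hamming distances:
  Ao_alba vs Hylo_minor: 2
  Ao_alba vs Bracho_rubra: 3
  Ao_alba vs Ficto_vulgaris: 1
  Ao_alba vs Eremo_borealis: 5
  Hylo_minor vs Bracho_rubra: 5
  Hylo_minor vs Ficto_vulgaris: 3
  Hylo_minor vs Eremo_borealis: 5
  Bracho_rubra vs Ficto_vulgaris: 4
  Bracho_rubra vs Eremo_borealis: 8
  Ficto_vulgaris vs Eremo_borealis: 5
The smallest is 1, between Ao_alba and Ficto_vulgaris.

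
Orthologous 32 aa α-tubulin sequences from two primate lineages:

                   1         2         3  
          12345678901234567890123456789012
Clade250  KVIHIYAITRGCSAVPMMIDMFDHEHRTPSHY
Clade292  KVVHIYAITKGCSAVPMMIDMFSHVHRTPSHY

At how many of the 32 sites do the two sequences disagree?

The sequences differ at positions 3 (I/V), 10 (R/K), 23 (D/S), 25 (E/V).
That gives 4 mismatches out of 32 aligned sites, so the Hamming distance is 4.

4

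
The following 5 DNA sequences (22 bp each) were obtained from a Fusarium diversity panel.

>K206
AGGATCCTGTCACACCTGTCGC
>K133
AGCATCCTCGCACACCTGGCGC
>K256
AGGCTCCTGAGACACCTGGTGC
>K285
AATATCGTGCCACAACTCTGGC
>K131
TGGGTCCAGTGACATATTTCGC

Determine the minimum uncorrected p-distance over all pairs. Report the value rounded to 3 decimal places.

Pairwise Hamming distances:
  K206 vs K133: 4
  K206 vs K256: 5
  K206 vs K285: 7
  K206 vs K131: 7
  K133 vs K256: 6
  K133 vs K285: 9
  K133 vs K131: 11
  K256 vs K285: 10
  K256 vs K131: 9
  K285 vs K131: 12
The smallest is 4 mismatches, between K206 and K133; p = 4/22 = 0.182.

0.182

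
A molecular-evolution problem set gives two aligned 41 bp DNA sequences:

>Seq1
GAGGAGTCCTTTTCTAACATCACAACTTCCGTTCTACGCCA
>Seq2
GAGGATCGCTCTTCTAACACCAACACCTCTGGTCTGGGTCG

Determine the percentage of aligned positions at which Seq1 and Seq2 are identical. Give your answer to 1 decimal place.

65.9%

Differing sites — 6:G/T; 7:T/C; 8:C/G; 11:T/C; 20:T/C; 23:C/A; 24:A/C; 27:T/C; 30:C/T; 32:T/G; 36:A/G; 37:C/G; 39:C/T; 41:A/G.
27 of the 41 sites match, so the percent identity is 27/41 × 100 = 65.9%.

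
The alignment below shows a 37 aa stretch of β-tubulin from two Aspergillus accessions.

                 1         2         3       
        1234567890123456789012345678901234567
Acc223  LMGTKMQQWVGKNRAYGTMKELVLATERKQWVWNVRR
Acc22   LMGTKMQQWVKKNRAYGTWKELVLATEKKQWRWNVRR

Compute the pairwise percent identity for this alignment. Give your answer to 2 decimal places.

The sequences differ at positions 11 (G/K), 19 (M/W), 28 (R/K), 32 (V/R).
33 of the 37 sites match, so the percent identity is 33/37 × 100 = 89.19%.

89.19%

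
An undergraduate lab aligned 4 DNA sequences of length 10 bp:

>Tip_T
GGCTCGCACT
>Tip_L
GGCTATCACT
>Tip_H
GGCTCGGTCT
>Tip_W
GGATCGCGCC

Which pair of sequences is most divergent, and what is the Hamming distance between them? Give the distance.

5

Pairwise Hamming distances:
  Tip_T vs Tip_L: 2
  Tip_T vs Tip_H: 2
  Tip_T vs Tip_W: 3
  Tip_L vs Tip_H: 4
  Tip_L vs Tip_W: 5
  Tip_H vs Tip_W: 4
The largest is 5, between Tip_L and Tip_W.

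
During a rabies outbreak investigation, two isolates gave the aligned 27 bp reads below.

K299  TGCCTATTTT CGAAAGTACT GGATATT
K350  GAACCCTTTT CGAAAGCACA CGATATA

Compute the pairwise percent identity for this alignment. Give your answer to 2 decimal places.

66.67%

Differing sites — 1:T/G; 2:G/A; 3:C/A; 5:T/C; 6:A/C; 17:T/C; 20:T/A; 21:G/C; 27:T/A.
18 of the 27 sites match, so the percent identity is 18/27 × 100 = 66.67%.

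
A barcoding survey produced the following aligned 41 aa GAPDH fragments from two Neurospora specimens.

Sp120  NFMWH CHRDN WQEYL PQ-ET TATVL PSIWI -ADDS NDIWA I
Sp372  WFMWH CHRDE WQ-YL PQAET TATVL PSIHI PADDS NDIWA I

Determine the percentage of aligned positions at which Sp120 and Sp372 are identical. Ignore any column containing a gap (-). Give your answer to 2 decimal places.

Excluding the 3 gap columns leaves 38 comparable sites.
Differing sites — 1:N/W; 10:N/E; 29:W/H.
35 of the 38 comparable sites match, so the percent identity is 35/38 × 100 = 92.11%.

92.11%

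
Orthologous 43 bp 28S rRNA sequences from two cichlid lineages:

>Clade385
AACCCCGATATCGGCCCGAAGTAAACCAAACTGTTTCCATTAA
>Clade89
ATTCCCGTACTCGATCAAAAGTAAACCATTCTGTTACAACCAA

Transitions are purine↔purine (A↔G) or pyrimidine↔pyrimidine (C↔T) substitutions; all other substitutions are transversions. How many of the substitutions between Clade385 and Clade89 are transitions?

Differing sites — 2:A/T (Tv); 3:C/T (Ti); 8:A/T (Tv); 9:T/A (Tv); 10:A/C (Tv); 14:G/A (Ti); 15:C/T (Ti); 17:C/A (Tv); 18:G/A (Ti); 29:A/T (Tv); 30:A/T (Tv); 36:T/A (Tv); 38:C/A (Tv); 40:T/C (Ti); 41:T/C (Ti).
Of the 15 differences, 6 transitions and 9 transversions, so the answer is 6.

6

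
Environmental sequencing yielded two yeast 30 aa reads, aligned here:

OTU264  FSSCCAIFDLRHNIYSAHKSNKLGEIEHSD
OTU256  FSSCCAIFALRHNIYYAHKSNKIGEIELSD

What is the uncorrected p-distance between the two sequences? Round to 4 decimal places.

Mismatches occur at site 9 (D↔A), site 16 (S↔Y), site 23 (L↔I), site 28 (H↔L).
There are 4 differences over 30 sites, so p = 4/30 = 0.1333.

0.1333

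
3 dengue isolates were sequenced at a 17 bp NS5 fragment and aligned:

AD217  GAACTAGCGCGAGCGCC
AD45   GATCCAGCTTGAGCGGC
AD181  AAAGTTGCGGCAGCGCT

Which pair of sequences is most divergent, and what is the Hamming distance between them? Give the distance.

Pairwise Hamming distances:
  AD217 vs AD45: 5
  AD217 vs AD181: 6
  AD45 vs AD181: 10
The largest is 10, between AD45 and AD181.

10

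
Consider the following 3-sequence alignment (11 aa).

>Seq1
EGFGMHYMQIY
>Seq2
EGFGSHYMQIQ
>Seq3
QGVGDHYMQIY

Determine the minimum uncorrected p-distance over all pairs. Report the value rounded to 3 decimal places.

Pairwise Hamming distances:
  Seq1 vs Seq2: 2
  Seq1 vs Seq3: 3
  Seq2 vs Seq3: 4
The smallest is 2 mismatches, between Seq1 and Seq2; p = 2/11 = 0.182.

0.182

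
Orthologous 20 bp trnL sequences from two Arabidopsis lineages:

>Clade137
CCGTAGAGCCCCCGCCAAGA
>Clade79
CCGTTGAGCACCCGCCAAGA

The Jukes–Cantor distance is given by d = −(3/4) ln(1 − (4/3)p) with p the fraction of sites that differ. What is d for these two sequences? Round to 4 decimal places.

Differing sites — 5:A/T; 10:C/A.
p = 2/20 = 0.100000.
d = −0.75 · ln(1 − (4/3)·0.100000) = −0.75 · ln(0.866667) = −0.75 · (-0.143100) = 0.1073.

0.1073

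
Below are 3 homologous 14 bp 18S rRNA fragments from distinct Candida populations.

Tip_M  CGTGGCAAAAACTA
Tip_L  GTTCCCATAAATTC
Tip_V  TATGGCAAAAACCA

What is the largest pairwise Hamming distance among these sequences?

Pairwise Hamming distances:
  Tip_M vs Tip_L: 7
  Tip_M vs Tip_V: 3
  Tip_L vs Tip_V: 8
The largest is 8, between Tip_L and Tip_V.

8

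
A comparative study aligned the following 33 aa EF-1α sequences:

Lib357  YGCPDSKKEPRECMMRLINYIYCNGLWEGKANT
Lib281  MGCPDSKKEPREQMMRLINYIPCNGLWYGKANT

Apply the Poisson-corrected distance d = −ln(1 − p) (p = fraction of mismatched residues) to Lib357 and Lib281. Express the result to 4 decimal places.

0.1292

Differing sites — 1:Y/M; 13:C/Q; 22:Y/P; 28:E/Y.
p = 4/33 = 0.121212.
d = −ln(1 − 0.121212) = −ln(0.878788) = 0.1292.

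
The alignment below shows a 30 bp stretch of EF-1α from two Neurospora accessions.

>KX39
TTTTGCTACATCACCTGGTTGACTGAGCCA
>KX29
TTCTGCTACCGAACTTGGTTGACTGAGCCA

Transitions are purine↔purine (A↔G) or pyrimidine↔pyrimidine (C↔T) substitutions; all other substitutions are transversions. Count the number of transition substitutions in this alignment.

2

Mismatches occur at site 3 (T↔C, transition), site 10 (A↔C, transversion), site 11 (T↔G, transversion), site 12 (C↔A, transversion), site 15 (C↔T, transition).
Of the 5 differences, 2 transitions and 3 transversions, so the answer is 2.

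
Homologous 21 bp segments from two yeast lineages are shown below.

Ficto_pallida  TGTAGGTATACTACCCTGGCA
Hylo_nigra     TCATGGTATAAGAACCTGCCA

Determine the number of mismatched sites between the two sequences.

7

The sequences differ at positions 2 (G/C), 3 (T/A), 4 (A/T), 11 (C/A), 12 (T/G), 14 (C/A), 19 (G/C).
That gives 7 mismatches out of 21 aligned sites, so the Hamming distance is 7.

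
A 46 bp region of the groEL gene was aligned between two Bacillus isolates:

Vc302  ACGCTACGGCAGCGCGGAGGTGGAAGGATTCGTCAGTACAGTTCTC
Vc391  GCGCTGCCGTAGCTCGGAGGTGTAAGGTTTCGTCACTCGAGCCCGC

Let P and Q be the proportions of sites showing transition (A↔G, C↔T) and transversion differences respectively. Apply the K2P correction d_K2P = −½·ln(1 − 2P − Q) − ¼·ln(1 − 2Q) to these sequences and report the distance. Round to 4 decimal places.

The sequences differ at positions 1 (A/G, transition), 6 (A/G, transition), 8 (G/C, transversion), 10 (C/T, transition), 14 (G/T, transversion), 23 (G/T, transversion), 28 (A/T, transversion), 36 (G/C, transversion), 38 (A/C, transversion), 39 (C/G, transversion), 42 (T/C, transition), 43 (T/C, transition), 45 (T/G, transversion).
Of the 13 differences, 5 transitions and 8 transversions over 46 sites: P = 5/46 = 0.108696, Q = 8/46 = 0.173913.
d = −0.5·ln(0.608695) − 0.25·ln(0.652174) = −0.5·(-0.496438) − 0.25·(-0.427444) = 0.3551.

0.3551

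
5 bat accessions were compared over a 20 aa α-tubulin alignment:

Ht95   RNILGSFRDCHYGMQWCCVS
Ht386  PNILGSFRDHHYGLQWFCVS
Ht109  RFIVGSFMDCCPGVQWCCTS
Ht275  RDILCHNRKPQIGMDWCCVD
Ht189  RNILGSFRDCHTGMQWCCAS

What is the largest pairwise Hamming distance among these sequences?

14

Pairwise Hamming distances:
  Ht95 vs Ht386: 4
  Ht95 vs Ht109: 7
  Ht95 vs Ht275: 10
  Ht95 vs Ht189: 2
  Ht386 vs Ht109: 10
  Ht386 vs Ht275: 13
  Ht386 vs Ht189: 6
  Ht109 vs Ht275: 14
  Ht109 vs Ht189: 7
  Ht275 vs Ht189: 11
The largest is 14, between Ht109 and Ht275.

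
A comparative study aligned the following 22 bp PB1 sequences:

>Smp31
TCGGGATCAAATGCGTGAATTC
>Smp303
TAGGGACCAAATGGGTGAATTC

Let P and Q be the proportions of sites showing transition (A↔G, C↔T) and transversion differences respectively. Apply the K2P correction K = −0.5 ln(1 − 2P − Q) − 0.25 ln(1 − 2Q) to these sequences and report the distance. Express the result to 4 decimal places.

0.1505

Mismatches occur at site 2 (C↔A, transversion), site 7 (T↔C, transition), site 14 (C↔G, transversion).
Of the 3 differences, 1 transition and 2 transversions over 22 sites: P = 1/22 = 0.045455, Q = 2/22 = 0.090909.
d = −0.5·ln(0.818181) − 0.25·ln(0.818182) = −0.5·(-0.200672) − 0.25·(-0.200670) = 0.1505.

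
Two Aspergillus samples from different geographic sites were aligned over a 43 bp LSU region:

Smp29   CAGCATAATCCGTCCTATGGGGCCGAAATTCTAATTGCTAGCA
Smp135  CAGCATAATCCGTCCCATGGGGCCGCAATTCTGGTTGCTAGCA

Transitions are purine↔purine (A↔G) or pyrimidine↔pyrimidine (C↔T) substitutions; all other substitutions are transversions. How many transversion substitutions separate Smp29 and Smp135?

1

Differing sites — 16:T/C (Ti); 26:A/C (Tv); 33:A/G (Ti); 34:A/G (Ti).
Of the 4 differences, 3 transitions and 1 transversion, so the answer is 1.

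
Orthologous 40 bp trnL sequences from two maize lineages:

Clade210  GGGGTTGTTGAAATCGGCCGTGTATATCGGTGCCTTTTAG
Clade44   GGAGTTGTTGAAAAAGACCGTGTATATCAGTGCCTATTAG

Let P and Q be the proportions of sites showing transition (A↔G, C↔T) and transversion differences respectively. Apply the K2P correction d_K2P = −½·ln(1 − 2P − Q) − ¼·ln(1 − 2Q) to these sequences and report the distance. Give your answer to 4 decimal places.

Differing sites — 3:G/A (Ti); 14:T/A (Tv); 15:C/A (Tv); 17:G/A (Ti); 29:G/A (Ti); 36:T/A (Tv).
Of the 6 differences, 3 transitions and 3 transversions over 40 sites: P = 3/40 = 0.075000, Q = 3/40 = 0.075000.
d = −0.5·ln(0.775000) − 0.25·ln(0.850000) = −0.5·(-0.254892) − 0.25·(-0.162519) = 0.1681.

0.1681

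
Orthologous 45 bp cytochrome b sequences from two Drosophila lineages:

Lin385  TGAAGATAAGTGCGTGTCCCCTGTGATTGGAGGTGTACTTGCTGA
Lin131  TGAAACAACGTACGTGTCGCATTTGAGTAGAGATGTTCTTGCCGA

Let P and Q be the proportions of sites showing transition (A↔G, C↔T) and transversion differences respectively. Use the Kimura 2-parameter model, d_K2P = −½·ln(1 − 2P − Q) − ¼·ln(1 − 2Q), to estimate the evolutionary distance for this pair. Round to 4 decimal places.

0.3653

Mismatches occur at site 5 (G↔A, transition), site 6 (A↔C, transversion), site 7 (T↔A, transversion), site 9 (A↔C, transversion), site 12 (G↔A, transition), site 19 (C↔G, transversion), site 21 (C↔A, transversion), site 23 (G↔T, transversion), site 27 (T↔G, transversion), site 29 (G↔A, transition), site 33 (G↔A, transition), site 37 (A↔T, transversion), site 43 (T↔C, transition).
Of the 13 differences, 5 transitions and 8 transversions over 45 sites: P = 5/45 = 0.111111, Q = 8/45 = 0.177778.
d = −0.5·ln(0.600000) − 0.25·ln(0.644444) = −0.5·(-0.510826) − 0.25·(-0.439367) = 0.3653.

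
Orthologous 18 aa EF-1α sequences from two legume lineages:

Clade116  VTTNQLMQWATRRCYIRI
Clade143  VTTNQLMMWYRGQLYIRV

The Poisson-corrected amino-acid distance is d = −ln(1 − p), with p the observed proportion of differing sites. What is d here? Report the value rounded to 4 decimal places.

The sequences differ at positions 8 (Q/M), 10 (A/Y), 11 (T/R), 12 (R/G), 13 (R/Q), 14 (C/L), 18 (I/V).
p = 7/18 = 0.388889.
d = −ln(1 − 0.388889) = −ln(0.611111) = 0.4925.

0.4925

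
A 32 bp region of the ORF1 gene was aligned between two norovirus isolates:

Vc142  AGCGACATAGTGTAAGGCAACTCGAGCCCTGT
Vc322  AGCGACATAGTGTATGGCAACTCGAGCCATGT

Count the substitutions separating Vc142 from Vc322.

2

The sequences differ at positions 15 (A/T), 29 (C/A).
That gives 2 mismatches out of 32 aligned sites, so the Hamming distance is 2.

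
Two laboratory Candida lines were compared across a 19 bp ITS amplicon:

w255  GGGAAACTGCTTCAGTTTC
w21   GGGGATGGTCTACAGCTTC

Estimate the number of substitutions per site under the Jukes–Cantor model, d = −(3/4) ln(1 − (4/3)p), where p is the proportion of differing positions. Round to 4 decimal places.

Differing sites — 4:A/G; 6:A/T; 7:C/G; 8:T/G; 9:G/T; 12:T/A; 16:T/C.
p = 7/19 = 0.368421.
d = −0.75 · ln(1 − (4/3)·0.368421) = −0.75 · ln(0.508772) = −0.75 · (-0.675755) = 0.5068.

0.5068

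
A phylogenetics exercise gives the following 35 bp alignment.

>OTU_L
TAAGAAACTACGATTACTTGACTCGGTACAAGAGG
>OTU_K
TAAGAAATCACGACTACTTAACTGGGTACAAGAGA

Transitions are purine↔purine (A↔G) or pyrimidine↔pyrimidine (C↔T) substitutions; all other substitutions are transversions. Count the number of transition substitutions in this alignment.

5

The sequences differ at positions 8 (C/T, transition), 9 (T/C, transition), 14 (T/C, transition), 20 (G/A, transition), 24 (C/G, transversion), 35 (G/A, transition).
Of the 6 differences, 5 transitions and 1 transversion, so the answer is 5.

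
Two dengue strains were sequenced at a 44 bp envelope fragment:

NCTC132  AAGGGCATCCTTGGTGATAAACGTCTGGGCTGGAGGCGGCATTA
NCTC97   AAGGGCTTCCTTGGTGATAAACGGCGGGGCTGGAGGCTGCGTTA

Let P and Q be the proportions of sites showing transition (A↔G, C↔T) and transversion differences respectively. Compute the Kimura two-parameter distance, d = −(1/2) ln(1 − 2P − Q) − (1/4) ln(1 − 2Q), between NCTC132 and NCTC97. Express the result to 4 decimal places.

Differing sites — 7:A/T (Tv); 24:T/G (Tv); 26:T/G (Tv); 38:G/T (Tv); 41:A/G (Ti).
Of the 5 differences, 1 transition and 4 transversions over 44 sites: P = 1/44 = 0.022727, Q = 4/44 = 0.090909.
d = −0.5·ln(0.863637) − 0.25·ln(0.818182) = −0.5·(-0.146603) − 0.25·(-0.200670) = 0.1235.

0.1235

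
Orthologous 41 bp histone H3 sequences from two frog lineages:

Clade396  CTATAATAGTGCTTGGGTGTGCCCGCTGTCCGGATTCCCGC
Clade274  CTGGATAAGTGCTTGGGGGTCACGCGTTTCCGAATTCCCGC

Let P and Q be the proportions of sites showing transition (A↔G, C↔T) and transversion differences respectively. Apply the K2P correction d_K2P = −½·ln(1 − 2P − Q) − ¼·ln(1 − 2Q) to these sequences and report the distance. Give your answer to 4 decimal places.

0.3761

The sequences differ at positions 3 (A/G, transition), 4 (T/G, transversion), 6 (A/T, transversion), 7 (T/A, transversion), 18 (T/G, transversion), 21 (G/C, transversion), 22 (C/A, transversion), 24 (C/G, transversion), 25 (G/C, transversion), 26 (C/G, transversion), 28 (G/T, transversion), 33 (G/A, transition).
Of the 12 differences, 2 transitions and 10 transversions over 41 sites: P = 2/41 = 0.048780, Q = 10/41 = 0.243902.
d = −0.5·ln(0.658538) − 0.25·ln(0.512196) = −0.5·(-0.417733) − 0.25·(-0.669048) = 0.3761.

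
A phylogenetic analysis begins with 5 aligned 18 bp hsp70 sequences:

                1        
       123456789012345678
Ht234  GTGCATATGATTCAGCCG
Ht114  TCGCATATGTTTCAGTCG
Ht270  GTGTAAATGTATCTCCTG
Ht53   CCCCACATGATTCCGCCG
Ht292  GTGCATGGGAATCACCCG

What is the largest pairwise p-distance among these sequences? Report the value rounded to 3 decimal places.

0.556

Pairwise Hamming distances:
  Ht234 vs Ht114: 4
  Ht234 vs Ht270: 7
  Ht234 vs Ht53: 5
  Ht234 vs Ht292: 4
  Ht114 vs Ht270: 9
  Ht114 vs Ht53: 6
  Ht114 vs Ht292: 8
  Ht270 vs Ht53: 10
  Ht270 vs Ht292: 7
  Ht53 vs Ht292: 9
The largest is 10 mismatches, between Ht270 and Ht53; p = 10/18 = 0.556.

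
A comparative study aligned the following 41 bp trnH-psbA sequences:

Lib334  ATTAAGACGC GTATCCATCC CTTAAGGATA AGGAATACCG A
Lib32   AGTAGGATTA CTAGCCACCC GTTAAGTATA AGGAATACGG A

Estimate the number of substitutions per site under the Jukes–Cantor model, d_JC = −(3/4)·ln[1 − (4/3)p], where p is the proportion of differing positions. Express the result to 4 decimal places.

0.3321

Differing sites — 2:T/G; 5:A/G; 8:C/T; 9:G/T; 10:C/A; 11:G/C; 14:T/G; 18:T/C; 21:C/G; 27:G/T; 39:C/G.
p = 11/41 = 0.268293.
d = −0.75 · ln(1 − (4/3)·0.268293) = −0.75 · ln(0.642276) = −0.75 · (-0.442737) = 0.3321.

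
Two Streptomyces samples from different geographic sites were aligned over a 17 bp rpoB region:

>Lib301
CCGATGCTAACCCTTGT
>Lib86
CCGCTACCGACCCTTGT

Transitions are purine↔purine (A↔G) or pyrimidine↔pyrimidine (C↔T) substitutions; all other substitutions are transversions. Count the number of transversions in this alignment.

Mismatches occur at site 4 (A↔C, transversion), site 6 (G↔A, transition), site 8 (T↔C, transition), site 9 (A↔G, transition).
Of the 4 differences, 3 transitions and 1 transversion, so the answer is 1.

1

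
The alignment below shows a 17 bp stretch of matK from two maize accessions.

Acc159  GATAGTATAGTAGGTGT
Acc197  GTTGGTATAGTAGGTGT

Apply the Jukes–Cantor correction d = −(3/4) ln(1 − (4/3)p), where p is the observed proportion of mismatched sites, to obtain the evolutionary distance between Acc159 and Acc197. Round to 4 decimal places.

Differing sites — 2:A/T; 4:A/G.
p = 2/17 = 0.117647.
d = −0.75 · ln(1 − (4/3)·0.117647) = −0.75 · ln(0.843137) = −0.75 · (-0.170626) = 0.1280.

0.1280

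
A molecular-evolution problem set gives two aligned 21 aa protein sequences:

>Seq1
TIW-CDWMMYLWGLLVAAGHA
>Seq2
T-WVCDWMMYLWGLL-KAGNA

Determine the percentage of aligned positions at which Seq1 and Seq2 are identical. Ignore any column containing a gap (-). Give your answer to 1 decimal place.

Excluding the 3 gap columns leaves 18 comparable sites.
Differing sites — 17:A/K; 20:H/N.
16 of the 18 comparable sites match, so the percent identity is 16/18 × 100 = 88.9%.

88.9%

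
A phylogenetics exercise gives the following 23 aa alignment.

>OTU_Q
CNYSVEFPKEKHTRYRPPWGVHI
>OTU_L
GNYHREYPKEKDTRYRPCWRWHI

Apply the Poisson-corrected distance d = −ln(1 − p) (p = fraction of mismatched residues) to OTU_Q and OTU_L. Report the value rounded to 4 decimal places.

0.4274

Mismatches occur at site 1 (C→G), site 4 (S→H), site 5 (V→R), site 7 (F→Y), site 12 (H→D), site 18 (P→C), site 20 (G→R), site 21 (V→W).
p = 8/23 = 0.347826.
d = −ln(1 − 0.347826) = −ln(0.652174) = 0.4274.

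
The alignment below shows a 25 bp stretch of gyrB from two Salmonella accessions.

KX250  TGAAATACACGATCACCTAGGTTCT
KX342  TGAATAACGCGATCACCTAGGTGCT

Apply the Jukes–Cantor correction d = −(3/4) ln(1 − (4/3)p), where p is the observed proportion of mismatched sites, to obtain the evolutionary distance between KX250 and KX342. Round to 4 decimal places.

0.1800

The sequences differ at positions 5 (A/T), 6 (T/A), 9 (A/G), 23 (T/G).
p = 4/25 = 0.160000.
d = −0.75 · ln(1 − (4/3)·0.160000) = −0.75 · ln(0.786667) = −0.75 · (-0.239950) = 0.1800.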